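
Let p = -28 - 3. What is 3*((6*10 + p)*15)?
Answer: 1305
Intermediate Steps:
p = -31
3*((6*10 + p)*15) = 3*((6*10 - 31)*15) = 3*((60 - 31)*15) = 3*(29*15) = 3*435 = 1305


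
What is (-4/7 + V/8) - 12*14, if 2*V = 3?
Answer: -18859/112 ≈ -168.38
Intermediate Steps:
V = 3/2 (V = (½)*3 = 3/2 ≈ 1.5000)
(-4/7 + V/8) - 12*14 = (-4/7 + (3/2)/8) - 12*14 = (-4*⅐ + (3/2)*(⅛)) - 168 = (-4/7 + 3/16) - 168 = -43/112 - 168 = -18859/112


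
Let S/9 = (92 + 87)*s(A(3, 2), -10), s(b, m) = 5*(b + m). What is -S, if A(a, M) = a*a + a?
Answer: -16110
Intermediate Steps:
A(a, M) = a + a² (A(a, M) = a² + a = a + a²)
s(b, m) = 5*b + 5*m
S = 16110 (S = 9*((92 + 87)*(5*(3*(1 + 3)) + 5*(-10))) = 9*(179*(5*(3*4) - 50)) = 9*(179*(5*12 - 50)) = 9*(179*(60 - 50)) = 9*(179*10) = 9*1790 = 16110)
-S = -1*16110 = -16110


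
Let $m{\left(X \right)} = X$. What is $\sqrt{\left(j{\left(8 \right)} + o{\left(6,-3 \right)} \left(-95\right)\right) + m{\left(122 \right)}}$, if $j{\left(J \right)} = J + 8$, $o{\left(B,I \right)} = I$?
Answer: $3 \sqrt{47} \approx 20.567$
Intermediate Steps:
$j{\left(J \right)} = 8 + J$
$\sqrt{\left(j{\left(8 \right)} + o{\left(6,-3 \right)} \left(-95\right)\right) + m{\left(122 \right)}} = \sqrt{\left(\left(8 + 8\right) - -285\right) + 122} = \sqrt{\left(16 + 285\right) + 122} = \sqrt{301 + 122} = \sqrt{423} = 3 \sqrt{47}$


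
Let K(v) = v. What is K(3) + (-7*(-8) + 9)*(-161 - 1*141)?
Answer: -19627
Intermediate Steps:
K(3) + (-7*(-8) + 9)*(-161 - 1*141) = 3 + (-7*(-8) + 9)*(-161 - 1*141) = 3 + (56 + 9)*(-161 - 141) = 3 + 65*(-302) = 3 - 19630 = -19627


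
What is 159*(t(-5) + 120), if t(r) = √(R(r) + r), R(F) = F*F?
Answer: 19080 + 318*√5 ≈ 19791.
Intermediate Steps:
R(F) = F²
t(r) = √(r + r²) (t(r) = √(r² + r) = √(r + r²))
159*(t(-5) + 120) = 159*(√(-5*(1 - 5)) + 120) = 159*(√(-5*(-4)) + 120) = 159*(√20 + 120) = 159*(2*√5 + 120) = 159*(120 + 2*√5) = 19080 + 318*√5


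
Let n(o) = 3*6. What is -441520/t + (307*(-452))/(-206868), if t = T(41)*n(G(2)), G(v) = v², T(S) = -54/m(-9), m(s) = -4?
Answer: -7608553309/4189077 ≈ -1816.3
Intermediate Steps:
T(S) = 27/2 (T(S) = -54/(-4) = -54*(-¼) = 27/2)
n(o) = 18
t = 243 (t = (27/2)*18 = 243)
-441520/t + (307*(-452))/(-206868) = -441520/243 + (307*(-452))/(-206868) = -441520*1/243 - 138764*(-1/206868) = -441520/243 + 34691/51717 = -7608553309/4189077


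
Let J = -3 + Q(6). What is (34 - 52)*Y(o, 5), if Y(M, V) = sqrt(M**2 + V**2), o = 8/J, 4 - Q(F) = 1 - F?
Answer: -6*sqrt(241) ≈ -93.145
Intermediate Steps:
Q(F) = 3 + F (Q(F) = 4 - (1 - F) = 4 + (-1 + F) = 3 + F)
J = 6 (J = -3 + (3 + 6) = -3 + 9 = 6)
o = 4/3 (o = 8/6 = 8*(1/6) = 4/3 ≈ 1.3333)
(34 - 52)*Y(o, 5) = (34 - 52)*sqrt((4/3)**2 + 5**2) = -18*sqrt(16/9 + 25) = -6*sqrt(241)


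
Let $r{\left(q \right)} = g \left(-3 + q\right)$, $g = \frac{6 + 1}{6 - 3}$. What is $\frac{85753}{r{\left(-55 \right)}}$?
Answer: $- \frac{8871}{14} \approx -633.64$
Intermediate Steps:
$g = \frac{7}{3} \approx 2.3333$
$r{\left(q \right)} = -7 + \frac{7 q}{3}$ ($r{\left(q \right)} = \frac{7 \left(-3 + q\right)}{3} = -7 + \frac{7 q}{3}$)
$\frac{85753}{r{\left(-55 \right)}} = \frac{85753}{-7 + \frac{7}{3} \left(-55\right)} = \frac{85753}{-7 - \frac{385}{3}} = \frac{85753}{- \frac{406}{3}} = 85753 \left(- \frac{3}{406}\right) = - \frac{8871}{14}$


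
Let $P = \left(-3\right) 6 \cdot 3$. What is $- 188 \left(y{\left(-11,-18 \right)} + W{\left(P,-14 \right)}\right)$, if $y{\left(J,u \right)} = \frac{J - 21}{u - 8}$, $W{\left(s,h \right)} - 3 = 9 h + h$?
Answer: $\frac{331820}{13} \approx 25525.0$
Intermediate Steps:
$P = -54$ ($P = \left(-18\right) 3 = -54$)
$W{\left(s,h \right)} = 3 + 10 h$ ($W{\left(s,h \right)} = 3 + \left(9 h + h\right) = 3 + 10 h$)
$y{\left(J,u \right)} = \frac{-21 + J}{-8 + u}$
$- 188 \left(y{\left(-11,-18 \right)} + W{\left(P,-14 \right)}\right) = - 188 \left(\frac{-21 - 11}{-8 - 18} + \left(3 + 10 \left(-14\right)\right)\right) = - 188 \left(\frac{1}{-26} \left(-32\right) + \left(3 - 140\right)\right) = - 188 \left(\left(- \frac{1}{26}\right) \left(-32\right) - 137\right) = - 188 \left(\frac{16}{13} - 137\right) = \left(-188\right) \left(- \frac{1765}{13}\right) = \frac{331820}{13}$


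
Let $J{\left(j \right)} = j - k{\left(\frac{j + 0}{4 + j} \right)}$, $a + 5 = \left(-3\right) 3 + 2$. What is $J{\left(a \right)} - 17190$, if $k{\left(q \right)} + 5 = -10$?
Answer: $-17187$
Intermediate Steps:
$a = -12$ ($a = -5 + \left(\left(-3\right) 3 + 2\right) = -5 + \left(-9 + 2\right) = -5 - 7 = -12$)
$k{\left(q \right)} = -15$ ($k{\left(q \right)} = -5 - 10 = -15$)
$J{\left(j \right)} = 15 + j$ ($J{\left(j \right)} = j - -15 = j + 15 = 15 + j$)
$J{\left(a \right)} - 17190 = \left(15 - 12\right) - 17190 = 3 - 17190 = -17187$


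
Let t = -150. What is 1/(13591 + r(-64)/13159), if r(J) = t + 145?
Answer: 13159/178843964 ≈ 7.3578e-5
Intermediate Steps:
r(J) = -5 (r(J) = -150 + 145 = -5)
1/(13591 + r(-64)/13159) = 1/(13591 - 5/13159) = 1/(178843964/13159) = 13159/178843964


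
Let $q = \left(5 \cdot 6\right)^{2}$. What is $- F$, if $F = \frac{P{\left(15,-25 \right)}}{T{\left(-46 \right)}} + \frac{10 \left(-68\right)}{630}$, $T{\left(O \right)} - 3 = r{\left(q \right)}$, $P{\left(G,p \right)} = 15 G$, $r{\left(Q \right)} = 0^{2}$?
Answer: $- \frac{4657}{63} \approx -73.921$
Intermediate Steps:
$q = 900$ ($q = 30^{2} = 900$)
$r{\left(Q \right)} = 0$
$T{\left(O \right)} = 3$ ($T{\left(O \right)} = 3 + 0 = 3$)
$F = \frac{4657}{63}$ ($F = \frac{15 \cdot 15}{3} + \frac{10 \left(-68\right)}{630} = 225 \cdot \frac{1}{3} - \frac{68}{63} = 75 - \frac{68}{63} = \frac{4657}{63} \approx 73.921$)
$- F = \left(-1\right) \frac{4657}{63} = - \frac{4657}{63}$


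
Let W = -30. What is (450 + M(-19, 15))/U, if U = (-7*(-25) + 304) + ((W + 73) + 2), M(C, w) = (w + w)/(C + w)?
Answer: 885/1048 ≈ 0.84447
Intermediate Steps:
M(C, w) = 2*w/(C + w) (M(C, w) = (2*w)/(C + w) = 2*w/(C + w))
U = 524 (U = (-7*(-25) + 304) + ((-30 + 73) + 2) = (175 + 304) + (43 + 2) = 479 + 45 = 524)
(450 + M(-19, 15))/U = (450 + 2*15/(-19 + 15))/524 = (450 + 2*15/(-4))*(1/524) = (450 + 2*15*(-¼))*(1/524) = (450 - 15/2)*(1/524) = (885/2)*(1/524) = 885/1048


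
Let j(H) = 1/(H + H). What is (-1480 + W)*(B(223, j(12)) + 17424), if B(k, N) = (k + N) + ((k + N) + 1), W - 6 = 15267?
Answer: 2957950229/12 ≈ 2.4650e+8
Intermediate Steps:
W = 15273 (W = 6 + 15267 = 15273)
j(H) = 1/(2*H)
B(k, N) = 1 + 2*N + 2*k (B(k, N) = (N + k) + ((N + k) + 1) = (N + k) + (1 + N + k) = 1 + 2*N + 2*k)
(-1480 + W)*(B(223, j(12)) + 17424) = (-1480 + 15273)*((1 + 2*((1/2)/12) + 2*223) + 17424) = 13793*((1 + 2*((1/2)*(1/12)) + 446) + 17424) = 13793*((1 + 2*(1/24) + 446) + 17424) = 13793*((1 + 1/12 + 446) + 17424) = 13793*(5365/12 + 17424) = 13793*(214453/12) = 2957950229/12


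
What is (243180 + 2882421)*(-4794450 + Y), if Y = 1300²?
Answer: -9703272024450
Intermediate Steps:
Y = 1690000
(243180 + 2882421)*(-4794450 + Y) = (243180 + 2882421)*(-4794450 + 1690000) = 3125601*(-3104450) = -9703272024450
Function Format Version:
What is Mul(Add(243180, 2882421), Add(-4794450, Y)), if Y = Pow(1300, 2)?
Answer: -9703272024450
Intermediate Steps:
Y = 1690000
Mul(Add(243180, 2882421), Add(-4794450, Y)) = Mul(Add(243180, 2882421), Add(-4794450, 1690000)) = Mul(3125601, -3104450) = -9703272024450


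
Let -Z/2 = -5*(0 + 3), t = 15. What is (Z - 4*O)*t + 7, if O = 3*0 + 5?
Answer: 157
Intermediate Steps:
O = 5 (O = 0 + 5 = 5)
Z = 30 (Z = -(-10)*(0 + 3) = -(-10)*3 = -2*(-15) = 30)
(Z - 4*O)*t + 7 = (30 - 4*5)*15 + 7 = (30 - 20)*15 + 7 = 10*15 + 7 = 150 + 7 = 157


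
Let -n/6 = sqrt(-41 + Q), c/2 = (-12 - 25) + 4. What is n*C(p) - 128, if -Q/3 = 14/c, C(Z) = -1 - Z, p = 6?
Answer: -128 + 84*I*sqrt(1221)/11 ≈ -128.0 + 266.84*I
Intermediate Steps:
c = -66 (c = 2*((-12 - 25) + 4) = 2*(-37 + 4) = 2*(-33) = -66)
Q = 7/11 (Q = -42/(-66) = -42*(-1)/66 = -3*(-7/33) = 7/11 ≈ 0.63636)
n = -12*I*sqrt(1221)/11 (n = -6*sqrt(-41 + 7/11) = -12*I*sqrt(1221)/11 ≈ -38.119*I)
n*C(p) - 128 = (-12*I*sqrt(1221)/11)*(-1 - 1*6) - 128 = (-12*I*sqrt(1221)/11)*(-1 - 6) - 128 = -12*I*sqrt(1221)/11*(-7) - 128 = 84*I*sqrt(1221)/11 - 128 = -128 + 84*I*sqrt(1221)/11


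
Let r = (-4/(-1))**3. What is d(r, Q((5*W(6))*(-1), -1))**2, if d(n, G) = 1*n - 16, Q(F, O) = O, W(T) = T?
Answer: 2304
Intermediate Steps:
r = 64 (r = (-4*(-1))**3 = 4**3 = 64)
d(n, G) = -16 + n (d(n, G) = n - 16 = -16 + n)
d(r, Q((5*W(6))*(-1), -1))**2 = (-16 + 64)**2 = 48**2 = 2304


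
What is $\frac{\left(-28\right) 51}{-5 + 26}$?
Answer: $-68$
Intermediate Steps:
$\frac{\left(-28\right) 51}{-5 + 26} = \frac{1}{21} \left(-1428\right) = -68$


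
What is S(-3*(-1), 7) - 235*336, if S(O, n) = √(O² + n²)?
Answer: -78960 + √58 ≈ -78952.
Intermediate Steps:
S(-3*(-1), 7) - 235*336 = √((-3*(-1))² + 7²) - 235*336 = √(3² + 49) - 78960 = √(9 + 49) - 78960 = √58 - 78960 = -78960 + √58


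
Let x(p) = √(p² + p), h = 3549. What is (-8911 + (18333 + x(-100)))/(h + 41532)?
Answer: 9422/45081 + 10*√11/15027 ≈ 0.21121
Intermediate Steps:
x(p) = √(p + p²)
(-8911 + (18333 + x(-100)))/(h + 41532) = (-8911 + (18333 + √(-100*(1 - 100))))/(3549 + 41532) = (-8911 + (18333 + √(-100*(-99))))/45081 = (-8911 + (18333 + √9900))*(1/45081) = (-8911 + (18333 + 30*√11))*(1/45081) = (9422 + 30*√11)*(1/45081) = 9422/45081 + 10*√11/15027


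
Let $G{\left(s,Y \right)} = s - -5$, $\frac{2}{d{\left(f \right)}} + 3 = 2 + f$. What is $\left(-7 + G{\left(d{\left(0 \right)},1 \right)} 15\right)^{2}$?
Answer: $1444$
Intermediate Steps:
$d{\left(f \right)} = \frac{2}{-1 + f}$ ($d{\left(f \right)} = \frac{2}{-3 + \left(2 + f\right)} = \frac{2}{-1 + f}$)
$G{\left(s,Y \right)} = 5 + s$ ($G{\left(s,Y \right)} = s + 5 = 5 + s$)
$\left(-7 + G{\left(d{\left(0 \right)},1 \right)} 15\right)^{2} = \left(-7 + \left(5 + \frac{2}{-1 + 0}\right) 15\right)^{2} = \left(-7 + \left(5 + \frac{2}{-1}\right) 15\right)^{2} = \left(-7 + \left(5 + 2 \left(-1\right)\right) 15\right)^{2} = \left(-7 + \left(5 - 2\right) 15\right)^{2} = \left(-7 + 3 \cdot 15\right)^{2} = \left(-7 + 45\right)^{2} = 38^{2} = 1444$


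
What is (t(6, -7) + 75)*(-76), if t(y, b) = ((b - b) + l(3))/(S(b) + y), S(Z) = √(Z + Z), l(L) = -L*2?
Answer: 228*(-25*√14 + 148*I)/(√14 - 6*I) ≈ -5645.3 - 34.124*I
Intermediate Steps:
l(L) = -2*L
S(Z) = √2*√Z (S(Z) = √(2*Z) = √2*√Z)
t(y, b) = -6/(y + √2*√b) (t(y, b) = ((b - b) - 2*3)/(√2*√b + y) = (0 - 6)/(y + √2*√b) = -6/(y + √2*√b))
(t(6, -7) + 75)*(-76) = (-6/(6 + √2*√(-7)) + 75)*(-76) = (-6/(6 + √2*(I*√7)) + 75)*(-76) = (-6/(6 + I*√14) + 75)*(-76) = (75 - 6/(6 + I*√14))*(-76) = -5700 + 456/(6 + I*√14)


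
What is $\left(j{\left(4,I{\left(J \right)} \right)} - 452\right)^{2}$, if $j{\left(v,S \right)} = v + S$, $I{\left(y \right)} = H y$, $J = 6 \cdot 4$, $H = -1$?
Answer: $222784$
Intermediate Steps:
$J = 24$
$I{\left(y \right)} = - y$
$j{\left(v,S \right)} = S + v$
$\left(j{\left(4,I{\left(J \right)} \right)} - 452\right)^{2} = \left(\left(\left(-1\right) 24 + 4\right) - 452\right)^{2} = \left(\left(-24 + 4\right) - 452\right)^{2} = \left(-20 - 452\right)^{2} = \left(-472\right)^{2} = 222784$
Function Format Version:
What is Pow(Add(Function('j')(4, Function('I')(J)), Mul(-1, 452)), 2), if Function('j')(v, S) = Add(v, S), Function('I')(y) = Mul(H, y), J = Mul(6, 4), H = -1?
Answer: 222784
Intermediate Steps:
J = 24
Function('I')(y) = Mul(-1, y)
Function('j')(v, S) = Add(S, v)
Pow(Add(Function('j')(4, Function('I')(J)), Mul(-1, 452)), 2) = Pow(Add(Add(Mul(-1, 24), 4), Mul(-1, 452)), 2) = Pow(Add(Add(-24, 4), -452), 2) = Pow(Add(-20, -452), 2) = Pow(-472, 2) = 222784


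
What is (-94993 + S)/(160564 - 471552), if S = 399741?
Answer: -76187/77747 ≈ -0.97993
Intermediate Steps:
(-94993 + S)/(160564 - 471552) = (-94993 + 399741)/(160564 - 471552) = 304748/(-310988) = 304748*(-1/310988) = -76187/77747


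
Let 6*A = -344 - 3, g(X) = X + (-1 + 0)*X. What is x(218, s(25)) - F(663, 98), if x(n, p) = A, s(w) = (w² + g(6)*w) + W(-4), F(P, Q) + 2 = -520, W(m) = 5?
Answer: 2785/6 ≈ 464.17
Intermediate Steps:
F(P, Q) = -522 (F(P, Q) = -2 - 520 = -522)
g(X) = 0 (g(X) = X - X = 0)
s(w) = 5 + w² (s(w) = (w² + 0*w) + 5 = (w² + 0) + 5 = w² + 5 = 5 + w²)
A = -347/6 (A = (-344 - 3)/6 = (⅙)*(-347) = -347/6 ≈ -57.833)
x(n, p) = -347/6
x(218, s(25)) - F(663, 98) = -347/6 - 1*(-522) = -347/6 + 522 = 2785/6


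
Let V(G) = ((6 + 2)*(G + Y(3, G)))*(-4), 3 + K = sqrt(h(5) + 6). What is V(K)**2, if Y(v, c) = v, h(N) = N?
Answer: 11264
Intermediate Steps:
K = -3 + sqrt(11) (K = -3 + sqrt(5 + 6) = -3 + sqrt(11) ≈ 0.31662)
V(G) = -96 - 32*G (V(G) = ((6 + 2)*(G + 3))*(-4) = (8*(3 + G))*(-4) = (24 + 8*G)*(-4) = -96 - 32*G)
V(K)**2 = (-96 - 32*(-3 + sqrt(11)))**2 = (-96 + (96 - 32*sqrt(11)))**2 = (-32*sqrt(11))**2 = 11264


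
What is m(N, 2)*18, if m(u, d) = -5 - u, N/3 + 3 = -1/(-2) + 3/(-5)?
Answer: 387/5 ≈ 77.400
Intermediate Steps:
N = -93/10 (N = -9 + 3*(-1/(-2) + 3/(-5)) = -9 + 3*(-1*(-½) + 3*(-⅕)) = -9 + 3*(½ - ⅗) = -9 + 3*(-⅒) = -9 - 3/10 = -93/10 ≈ -9.3000)
m(N, 2)*18 = (-5 - 1*(-93/10))*18 = (-5 + 93/10)*18 = (43/10)*18 = 387/5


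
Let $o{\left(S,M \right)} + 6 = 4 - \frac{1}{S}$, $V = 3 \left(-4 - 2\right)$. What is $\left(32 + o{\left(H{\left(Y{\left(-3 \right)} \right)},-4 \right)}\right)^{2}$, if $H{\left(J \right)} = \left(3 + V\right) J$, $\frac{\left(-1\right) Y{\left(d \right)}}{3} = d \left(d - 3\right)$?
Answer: $\frac{590441401}{656100} \approx 899.93$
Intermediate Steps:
$V = -18$ ($V = 3 \left(-6\right) = -18$)
$Y{\left(d \right)} = - 3 d \left(-3 + d\right)$ ($Y{\left(d \right)} = - 3 d \left(d - 3\right) = - 3 d \left(-3 + d\right)$)
$H{\left(J \right)} = - 15 J$ ($H{\left(J \right)} = \left(3 - 18\right) J = - 15 J$)
$o{\left(S,M \right)} = -2 - \frac{1}{S}$ ($o{\left(S,M \right)} = -6 + \left(4 - \frac{1}{S}\right) = -2 - \frac{1}{S}$)
$\left(32 + o{\left(H{\left(Y{\left(-3 \right)} \right)},-4 \right)}\right)^{2} = \left(32 - \left(2 + \frac{1}{\left(-15\right) 3 \left(-3\right) \left(3 - -3\right)}\right)\right)^{2} = \left(32 - \left(2 + \frac{1}{\left(-15\right) 3 \left(-3\right) \left(3 + 3\right)}\right)\right)^{2} = \left(32 - \left(2 + \frac{1}{\left(-15\right) 3 \left(-3\right) 6}\right)\right)^{2} = \left(32 - \left(2 + \frac{1}{\left(-15\right) \left(-54\right)}\right)\right)^{2} = \left(32 - \frac{1621}{810}\right)^{2} = \left(\frac{24299}{810}\right)^{2} = \frac{590441401}{656100}$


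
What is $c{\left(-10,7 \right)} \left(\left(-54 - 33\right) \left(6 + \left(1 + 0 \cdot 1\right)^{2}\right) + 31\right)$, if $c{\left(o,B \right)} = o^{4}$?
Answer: $-5780000$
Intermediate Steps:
$c{\left(-10,7 \right)} \left(\left(-54 - 33\right) \left(6 + \left(1 + 0 \cdot 1\right)^{2}\right) + 31\right) = \left(-10\right)^{4} \left(\left(-54 - 33\right) \left(6 + \left(1 + 0 \cdot 1\right)^{2}\right) + 31\right) = 10000 \left(- 87 \left(6 + \left(1 + 0\right)^{2}\right) + 31\right) = 10000 \left(- 87 \left(6 + 1^{2}\right) + 31\right) = 10000 \left(- 87 \left(6 + 1\right) + 31\right) = 10000 \left(\left(-87\right) 7 + 31\right) = 10000 \left(-609 + 31\right) = 10000 \left(-578\right) = -5780000$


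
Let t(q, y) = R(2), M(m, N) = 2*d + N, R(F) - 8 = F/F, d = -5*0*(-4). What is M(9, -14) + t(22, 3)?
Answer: -5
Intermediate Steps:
d = 0 (d = 0*(-4) = 0)
R(F) = 9 (R(F) = 8 + F/F = 8 + 1 = 9)
M(m, N) = N (M(m, N) = 2*0 + N = 0 + N = N)
t(q, y) = 9
M(9, -14) + t(22, 3) = -14 + 9 = -5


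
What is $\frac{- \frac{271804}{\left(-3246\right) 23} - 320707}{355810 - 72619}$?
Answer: $- \frac{11971535701}{10571236839} \approx -1.1325$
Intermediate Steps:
$\frac{- \frac{271804}{\left(-3246\right) 23} - 320707}{355810 - 72619} = \frac{- \frac{271804}{-74658} - 320707}{283191} = \left(\left(-271804\right) \left(- \frac{1}{74658}\right) - 320707\right) \frac{1}{283191} = \left(\frac{135902}{37329} - 320707\right) \frac{1}{283191} = \left(- \frac{11971535701}{37329}\right) \frac{1}{283191} = - \frac{11971535701}{10571236839}$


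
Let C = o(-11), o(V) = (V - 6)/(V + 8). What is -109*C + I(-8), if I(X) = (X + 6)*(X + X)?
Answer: -1757/3 ≈ -585.67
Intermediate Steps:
o(V) = (-6 + V)/(8 + V)
C = 17/3 (C = (-6 - 11)/(8 - 11) = -17/(-3) = -⅓*(-17) = 17/3 ≈ 5.6667)
I(X) = 2*X*(6 + X) (I(X) = (6 + X)*(2*X) = 2*X*(6 + X))
-109*C + I(-8) = -109*17/3 + 2*(-8)*(6 - 8) = -1853/3 + 2*(-8)*(-2) = -1853/3 + 32 = -1757/3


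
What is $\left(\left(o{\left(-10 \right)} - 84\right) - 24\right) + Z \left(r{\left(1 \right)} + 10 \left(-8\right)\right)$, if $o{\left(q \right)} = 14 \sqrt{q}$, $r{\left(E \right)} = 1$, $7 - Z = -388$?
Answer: $-31313 + 14 i \sqrt{10} \approx -31313.0 + 44.272 i$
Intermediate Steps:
$Z = 395$ ($Z = 7 - -388 = 7 + 388 = 395$)
$\left(\left(o{\left(-10 \right)} - 84\right) - 24\right) + Z \left(r{\left(1 \right)} + 10 \left(-8\right)\right) = \left(\left(14 \sqrt{-10} - 84\right) - 24\right) + 395 \left(1 + 10 \left(-8\right)\right) = \left(\left(14 i \sqrt{10} - 84\right) - 24\right) + 395 \left(1 - 80\right) = \left(\left(14 i \sqrt{10} - 84\right) - 24\right) + 395 \left(-79\right) = \left(\left(-84 + 14 i \sqrt{10}\right) - 24\right) - 31205 = \left(-108 + 14 i \sqrt{10}\right) - 31205 = -31313 + 14 i \sqrt{10}$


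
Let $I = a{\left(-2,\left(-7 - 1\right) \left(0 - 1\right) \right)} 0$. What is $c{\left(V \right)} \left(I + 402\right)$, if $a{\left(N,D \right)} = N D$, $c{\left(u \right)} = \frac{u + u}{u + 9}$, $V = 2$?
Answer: $\frac{1608}{11} \approx 146.18$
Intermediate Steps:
$c{\left(u \right)} = \frac{2 u}{9 + u}$
$a{\left(N,D \right)} = D N$
$I = 0$ ($I = \left(-7 - 1\right) \left(0 - 1\right) \left(-2\right) 0 = \left(-8\right) \left(-1\right) \left(-2\right) 0 = 8 \left(-2\right) 0 = \left(-16\right) 0 = 0$)
$c{\left(V \right)} \left(I + 402\right) = 2 \cdot 2 \frac{1}{9 + 2} \left(0 + 402\right) = 2 \cdot 2 \cdot \frac{1}{11} \cdot 402 = \frac{4}{11} \cdot 402 = \frac{1608}{11}$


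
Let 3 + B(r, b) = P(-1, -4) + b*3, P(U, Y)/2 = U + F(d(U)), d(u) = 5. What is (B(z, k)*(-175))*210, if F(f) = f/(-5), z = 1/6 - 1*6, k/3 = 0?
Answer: 257250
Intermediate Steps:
k = 0 (k = 3*0 = 0)
z = -35/6 (z = ⅙ - 6 = -35/6 ≈ -5.8333)
F(f) = -f/5 (F(f) = f*(-⅕) = -f/5)
P(U, Y) = -2 + 2*U (P(U, Y) = 2*(U - ⅕*5) = 2*(U - 1) = 2*(-1 + U) = -2 + 2*U)
B(r, b) = -7 + 3*b (B(r, b) = -3 + ((-2 + 2*(-1)) + b*3) = -3 + ((-2 - 2) + 3*b) = -3 + (-4 + 3*b) = -7 + 3*b)
(B(z, k)*(-175))*210 = ((-7 + 3*0)*(-175))*210 = ((-7 + 0)*(-175))*210 = -7*(-175)*210 = 1225*210 = 257250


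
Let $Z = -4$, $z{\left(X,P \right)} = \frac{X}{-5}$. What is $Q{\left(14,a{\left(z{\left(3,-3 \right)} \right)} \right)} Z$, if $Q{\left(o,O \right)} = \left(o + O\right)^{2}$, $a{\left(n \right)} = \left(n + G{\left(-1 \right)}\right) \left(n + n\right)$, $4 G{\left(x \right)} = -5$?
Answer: $- \frac{657721}{625} \approx -1052.4$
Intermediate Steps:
$G{\left(x \right)} = - \frac{5}{4}$ ($G{\left(x \right)} = \frac{1}{4} \left(-5\right) = - \frac{5}{4}$)
$z{\left(X,P \right)} = - \frac{X}{5}$ ($z{\left(X,P \right)} = X \left(- \frac{1}{5}\right) = - \frac{X}{5}$)
$a{\left(n \right)} = 2 n \left(- \frac{5}{4} + n\right)$ ($a{\left(n \right)} = \left(n - \frac{5}{4}\right) \left(n + n\right) = \left(- \frac{5}{4} + n\right) 2 n = 2 n \left(- \frac{5}{4} + n\right)$)
$Q{\left(o,O \right)} = \left(O + o\right)^{2}$
$Q{\left(14,a{\left(z{\left(3,-3 \right)} \right)} \right)} Z = \left(\frac{\left(- \frac{1}{5}\right) 3 \left(-5 + 4 \left(\left(- \frac{1}{5}\right) 3\right)\right)}{2} + 14\right)^{2} \left(-4\right) = \left(\frac{1}{2} \left(- \frac{3}{5}\right) \left(-5 + 4 \left(- \frac{3}{5}\right)\right) + 14\right)^{2} \left(-4\right) = \left(\frac{1}{2} \left(- \frac{3}{5}\right) \left(-5 - \frac{12}{5}\right) + 14\right)^{2} \left(-4\right) = \left(\frac{1}{2} \left(- \frac{3}{5}\right) \left(- \frac{37}{5}\right) + 14\right)^{2} \left(-4\right) = \left(\frac{111}{50} + 14\right)^{2} \left(-4\right) = \left(\frac{811}{50}\right)^{2} \left(-4\right) = \frac{657721}{2500} \left(-4\right) = - \frac{657721}{625}$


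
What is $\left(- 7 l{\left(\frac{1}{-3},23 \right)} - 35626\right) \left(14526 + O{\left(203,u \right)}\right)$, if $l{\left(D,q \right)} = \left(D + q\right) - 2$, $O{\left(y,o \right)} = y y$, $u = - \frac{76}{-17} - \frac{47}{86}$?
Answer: $- \frac{5981034320}{3} \approx -1.9937 \cdot 10^{9}$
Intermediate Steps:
$u = \frac{5737}{1462}$ ($u = \left(-76\right) \left(- \frac{1}{17}\right) - \frac{47}{86} = \frac{76}{17} - \frac{47}{86} = \frac{5737}{1462} \approx 3.9241$)
$O{\left(y,o \right)} = y^{2}$
$l{\left(D,q \right)} = -2 + D + q$
$\left(- 7 l{\left(\frac{1}{-3},23 \right)} - 35626\right) \left(14526 + O{\left(203,u \right)}\right) = \left(- 7 \left(-2 + \frac{1}{-3} + 23\right) - 35626\right) \left(14526 + 203^{2}\right) = \left(- 7 \left(-2 - \frac{1}{3} + 23\right) - 35626\right) \left(14526 + 41209\right) = \left(\left(-7\right) \frac{62}{3} - 35626\right) 55735 = \left(- \frac{434}{3} - 35626\right) 55735 = \left(- \frac{107312}{3}\right) 55735 = - \frac{5981034320}{3}$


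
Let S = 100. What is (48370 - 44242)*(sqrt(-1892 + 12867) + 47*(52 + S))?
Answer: 29490432 + 20640*sqrt(439) ≈ 2.9923e+7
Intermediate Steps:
(48370 - 44242)*(sqrt(-1892 + 12867) + 47*(52 + S)) = (48370 - 44242)*(sqrt(-1892 + 12867) + 47*(52 + 100)) = 4128*(sqrt(10975) + 47*152) = 4128*(5*sqrt(439) + 7144) = 4128*(7144 + 5*sqrt(439)) = 29490432 + 20640*sqrt(439)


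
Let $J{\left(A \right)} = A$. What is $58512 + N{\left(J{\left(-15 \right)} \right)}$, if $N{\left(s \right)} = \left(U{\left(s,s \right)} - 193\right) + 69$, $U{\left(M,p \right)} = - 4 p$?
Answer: $58448$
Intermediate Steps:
$N{\left(s \right)} = -124 - 4 s$ ($N{\left(s \right)} = \left(- 4 s - 193\right) + 69 = \left(-193 - 4 s\right) + 69 = -124 - 4 s$)
$58512 + N{\left(J{\left(-15 \right)} \right)} = 58512 - 64 = 58448$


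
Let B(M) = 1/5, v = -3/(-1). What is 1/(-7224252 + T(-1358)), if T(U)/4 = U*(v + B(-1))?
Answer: -5/36208172 ≈ -1.3809e-7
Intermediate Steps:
v = 3 (v = -3*(-1) = 3)
B(M) = ⅕
T(U) = 64*U/5 (T(U) = 4*(U*(3 + ⅕)) = 4*(U*(16/5)) = 4*(16*U/5) = 64*U/5)
1/(-7224252 + T(-1358)) = 1/(-7224252 + (64/5)*(-1358)) = 1/(-7224252 - 86912/5) = 1/(-36208172/5) = -5/36208172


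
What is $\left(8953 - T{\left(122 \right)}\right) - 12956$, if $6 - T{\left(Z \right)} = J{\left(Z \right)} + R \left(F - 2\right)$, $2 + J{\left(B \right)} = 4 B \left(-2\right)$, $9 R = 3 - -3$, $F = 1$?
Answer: $- \frac{14963}{3} \approx -4987.7$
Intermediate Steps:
$R = \frac{2}{3}$ ($R = \frac{3 - -3}{9} = \frac{3 + 3}{9} = \frac{1}{9} \cdot 6 = \frac{2}{3} \approx 0.66667$)
$J{\left(B \right)} = -2 - 8 B$ ($J{\left(B \right)} = -2 + 4 B \left(-2\right) = -2 - 8 B$)
$T{\left(Z \right)} = \frac{26}{3} + 8 Z$ ($T{\left(Z \right)} = 6 - \left(\left(-2 - 8 Z\right) + \frac{2 \left(1 - 2\right)}{3}\right) = 6 - \left(\left(-2 - 8 Z\right) + \frac{2}{3} \left(-1\right)\right) = 6 - \left(\left(-2 - 8 Z\right) - \frac{2}{3}\right) = 6 - \left(- \frac{8}{3} - 8 Z\right) = 6 + \left(\frac{8}{3} + 8 Z\right) = \frac{26}{3} + 8 Z$)
$\left(8953 - T{\left(122 \right)}\right) - 12956 = \left(8953 - \left(\frac{26}{3} + 8 \cdot 122\right)\right) - 12956 = \left(8953 - \left(\frac{26}{3} + 976\right)\right) - 12956 = \left(8953 - \frac{2954}{3}\right) - 12956 = \frac{23905}{3} - 12956 = - \frac{14963}{3}$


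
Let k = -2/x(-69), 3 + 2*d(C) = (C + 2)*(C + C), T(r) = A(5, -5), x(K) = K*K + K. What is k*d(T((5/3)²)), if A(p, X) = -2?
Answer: 1/1564 ≈ 0.00063939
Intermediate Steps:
x(K) = K + K² (x(K) = K² + K = K + K²)
T(r) = -2
d(C) = -3/2 + C*(2 + C) (d(C) = -3/2 + ((C + 2)*(C + C))/2 = -3/2 + ((2 + C)*(2*C))/2 = -3/2 + (2*C*(2 + C))/2 = -3/2 + C*(2 + C))
k = -1/2346 (k = -2*(-1/(69*(1 - 69))) = -2/((-69*(-68))) = -2/4692 = -2*1/4692 = -1/2346 ≈ -0.00042626)
k*d(T((5/3)²)) = -(-3/2 + (-2)² + 2*(-2))/2346 = -(-3/2 + 4 - 4)/2346 = -1/2346*(-3/2) = 1/1564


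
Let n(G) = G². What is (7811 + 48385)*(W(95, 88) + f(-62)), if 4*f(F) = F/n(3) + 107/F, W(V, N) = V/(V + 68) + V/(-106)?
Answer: -74258039093/535618 ≈ -1.3864e+5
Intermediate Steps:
W(V, N) = -V/106 + V/(68 + V) (W(V, N) = V/(68 + V) + V*(-1/106) = V/(68 + V) - V/106 = -V/106 + V/(68 + V))
f(F) = F/36 + 107/(4*F) (f(F) = (F/(3²) + 107/F)/4 = (F/9 + 107/F)/4 = (107/F + F/9)/4 = F/36 + 107/(4*F))
(7811 + 48385)*(W(95, 88) + f(-62)) = (7811 + 48385)*((1/106)*95*(38 - 1*95)/(68 + 95) + (1/36)*(963 + (-62)²)/(-62)) = 56196*((1/106)*95*(38 - 95)/163 + (1/36)*(-1/62)*(963 + 3844)) = 56196*((1/106)*95*(1/163)*(-57) + (1/36)*(-1/62)*4807) = 56196*(-5415/17278 - 4807/2232) = 56196*(-47570813/19282248) = -74258039093/535618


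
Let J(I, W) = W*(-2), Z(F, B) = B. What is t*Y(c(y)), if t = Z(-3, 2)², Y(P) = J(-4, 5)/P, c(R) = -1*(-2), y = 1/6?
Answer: -20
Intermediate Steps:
y = ⅙ ≈ 0.16667
c(R) = 2
J(I, W) = -2*W
Y(P) = -10/P (Y(P) = (-2*5)/P = -10/P)
t = 4 (t = 2² = 4)
t*Y(c(y)) = 4*(-10/2) = 4*(-10*½) = 4*(-5) = -20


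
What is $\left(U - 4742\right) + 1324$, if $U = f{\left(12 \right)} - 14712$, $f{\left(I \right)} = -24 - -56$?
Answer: $-18098$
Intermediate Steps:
$f{\left(I \right)} = 32$ ($f{\left(I \right)} = -24 + 56 = 32$)
$U = -14680$ ($U = 32 - 14712 = -14680$)
$\left(U - 4742\right) + 1324 = \left(-14680 - 4742\right) + 1324 = -19422 + 1324 = -18098$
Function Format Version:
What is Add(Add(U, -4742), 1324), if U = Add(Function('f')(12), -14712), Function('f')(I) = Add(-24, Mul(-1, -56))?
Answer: -18098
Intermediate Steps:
Function('f')(I) = 32 (Function('f')(I) = Add(-24, 56) = 32)
U = -14680 (U = Add(32, -14712) = -14680)
Add(Add(U, -4742), 1324) = Add(Add(-14680, -4742), 1324) = Add(-19422, 1324) = -18098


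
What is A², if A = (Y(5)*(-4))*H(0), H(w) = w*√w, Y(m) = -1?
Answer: 0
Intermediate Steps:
H(w) = w^(3/2)
A = 0 (A = (-1*(-4))*0^(3/2) = 4*0 = 0)
A² = 0² = 0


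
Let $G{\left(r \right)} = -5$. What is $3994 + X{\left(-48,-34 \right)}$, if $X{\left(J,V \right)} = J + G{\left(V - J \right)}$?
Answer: $3941$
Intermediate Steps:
$X{\left(J,V \right)} = -5 + J$ ($X{\left(J,V \right)} = J - 5 = -5 + J$)
$3994 + X{\left(-48,-34 \right)} = 3994 - 53 = 3941$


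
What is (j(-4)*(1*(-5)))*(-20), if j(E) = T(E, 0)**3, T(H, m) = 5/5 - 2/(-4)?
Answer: 675/2 ≈ 337.50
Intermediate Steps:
T(H, m) = 3/2 (T(H, m) = 5*(1/5) - 2*(-1/4) = 1 + 1/2 = 3/2)
j(E) = 27/8 (j(E) = (3/2)**3 = 27/8)
(j(-4)*(1*(-5)))*(-20) = (27*(1*(-5))/8)*(-20) = ((27/8)*(-5))*(-20) = -135/8*(-20) = 675/2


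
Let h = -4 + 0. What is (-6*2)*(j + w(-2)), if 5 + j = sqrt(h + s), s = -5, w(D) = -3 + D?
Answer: 120 - 36*I ≈ 120.0 - 36.0*I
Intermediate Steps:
h = -4
j = -5 + 3*I (j = -5 + sqrt(-4 - 5) = -5 + sqrt(-9) = -5 + 3*I ≈ -5.0 + 3.0*I)
(-6*2)*(j + w(-2)) = (-6*2)*((-5 + 3*I) + (-3 - 2)) = -12*((-5 + 3*I) - 5) = -12*(-10 + 3*I) = 120 - 36*I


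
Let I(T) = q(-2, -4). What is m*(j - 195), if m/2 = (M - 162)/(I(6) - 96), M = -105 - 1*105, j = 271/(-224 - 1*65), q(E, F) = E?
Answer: -21064872/14161 ≈ -1487.5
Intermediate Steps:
j = -271/289 (j = 271/(-224 - 65) = 271/(-289) = 271*(-1/289) = -271/289 ≈ -0.93772)
M = -210 (M = -105 - 105 = -210)
I(T) = -2
m = 372/49 (m = 2*((-210 - 162)/(-2 - 96)) = 2*(-372/(-98)) = 2*(-372*(-1/98)) = 2*(186/49) = 372/49 ≈ 7.5918)
m*(j - 195) = 372*(-271/289 - 195)/49 = (372/49)*(-56626/289) = -21064872/14161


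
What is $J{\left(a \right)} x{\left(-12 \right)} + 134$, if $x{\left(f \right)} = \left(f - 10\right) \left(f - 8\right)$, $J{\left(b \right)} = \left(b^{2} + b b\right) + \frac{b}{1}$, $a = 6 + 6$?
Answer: $132134$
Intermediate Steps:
$a = 12$
$J{\left(b \right)} = b + 2 b^{2}$ ($J{\left(b \right)} = \left(b^{2} + b^{2}\right) + b 1 = 2 b^{2} + b = b + 2 b^{2}$)
$x{\left(f \right)} = \left(-10 + f\right) \left(-8 + f\right)$
$J{\left(a \right)} x{\left(-12 \right)} + 134 = 12 \left(1 + 2 \cdot 12\right) \left(80 + \left(-12\right)^{2} - -216\right) + 134 = 12 \left(1 + 24\right) \left(80 + 144 + 216\right) + 134 = 12 \cdot 25 \cdot 440 + 134 = 300 \cdot 440 + 134 = 132000 + 134 = 132134$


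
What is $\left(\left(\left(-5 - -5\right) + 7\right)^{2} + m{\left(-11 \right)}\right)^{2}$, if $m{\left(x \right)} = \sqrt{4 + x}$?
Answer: $\left(49 + i \sqrt{7}\right)^{2} \approx 2394.0 + 259.28 i$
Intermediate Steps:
$\left(\left(\left(-5 - -5\right) + 7\right)^{2} + m{\left(-11 \right)}\right)^{2} = \left(\left(\left(-5 - -5\right) + 7\right)^{2} + \sqrt{4 - 11}\right)^{2} = \left(\left(\left(-5 + 5\right) + 7\right)^{2} + \sqrt{-7}\right)^{2} = \left(\left(0 + 7\right)^{2} + i \sqrt{7}\right)^{2} = \left(7^{2} + i \sqrt{7}\right)^{2} = \left(49 + i \sqrt{7}\right)^{2}$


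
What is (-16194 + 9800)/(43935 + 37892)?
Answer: -6394/81827 ≈ -0.078140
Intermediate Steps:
(-16194 + 9800)/(43935 + 37892) = -6394/81827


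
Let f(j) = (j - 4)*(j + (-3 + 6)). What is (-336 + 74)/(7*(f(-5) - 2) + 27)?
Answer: -262/139 ≈ -1.8849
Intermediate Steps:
f(j) = (-4 + j)*(3 + j) (f(j) = (-4 + j)*(j + 3) = (-4 + j)*(3 + j))
(-336 + 74)/(7*(f(-5) - 2) + 27) = (-336 + 74)/(7*((-12 + (-5)**2 - 1*(-5)) - 2) + 27) = -262/(7*((-12 + 25 + 5) - 2) + 27) = -262/(7*(18 - 2) + 27) = -262/(7*16 + 27) = -262/(112 + 27) = -262/139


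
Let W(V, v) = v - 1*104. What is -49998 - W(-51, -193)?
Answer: -49701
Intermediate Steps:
W(V, v) = -104 + v (W(V, v) = v - 104 = -104 + v)
-49998 - W(-51, -193) = -49998 - (-104 - 193) = -49998 - 1*(-297) = -49998 + 297 = -49701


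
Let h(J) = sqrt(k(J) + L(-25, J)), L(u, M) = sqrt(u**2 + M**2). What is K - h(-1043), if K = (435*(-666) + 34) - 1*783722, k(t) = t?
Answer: -1073398 - sqrt(-1043 + sqrt(1088474)) ≈ -1.0734e+6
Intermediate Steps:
L(u, M) = sqrt(M**2 + u**2)
h(J) = sqrt(J + sqrt(625 + J**2)) (h(J) = sqrt(J + sqrt(J**2 + (-25)**2)) = sqrt(J + sqrt(J**2 + 625)) = sqrt(J + sqrt(625 + J**2)))
K = -1073398 (K = (-289710 + 34) - 783722 = -289676 - 783722 = -1073398)
K - h(-1043) = -1073398 - sqrt(-1043 + sqrt(625 + (-1043)**2)) = -1073398 - sqrt(-1043 + sqrt(625 + 1087849)) = -1073398 - sqrt(-1043 + sqrt(1088474))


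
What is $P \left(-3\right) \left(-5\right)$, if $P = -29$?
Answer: $-435$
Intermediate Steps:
$P \left(-3\right) \left(-5\right) = \left(-29\right) \left(-3\right) \left(-5\right) = 87 \left(-5\right) = -435$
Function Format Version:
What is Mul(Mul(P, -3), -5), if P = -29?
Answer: -435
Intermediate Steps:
Mul(Mul(P, -3), -5) = Mul(Mul(-29, -3), -5) = Mul(87, -5) = -435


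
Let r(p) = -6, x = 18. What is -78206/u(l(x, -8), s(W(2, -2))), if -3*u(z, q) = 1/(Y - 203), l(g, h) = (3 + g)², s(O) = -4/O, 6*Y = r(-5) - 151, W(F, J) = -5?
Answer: -53766625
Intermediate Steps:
Y = -157/6 (Y = (-6 - 151)/6 = (⅙)*(-157) = -157/6 ≈ -26.167)
u(z, q) = 2/1375 (u(z, q) = -1/(3*(-157/6 - 203)) = -1/(3*(-1375/6)) = -⅓*(-6/1375) = 2/1375)
-78206/u(l(x, -8), s(W(2, -2))) = -78206/2/1375 = -78206*1375/2 = -53766625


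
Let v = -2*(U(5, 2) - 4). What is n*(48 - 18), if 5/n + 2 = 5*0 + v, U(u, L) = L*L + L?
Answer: -25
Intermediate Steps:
U(u, L) = L + L² (U(u, L) = L² + L = L + L²)
v = -4 (v = -2*(2*(1 + 2) - 4) = -2*(2*3 - 4) = -2*(6 - 4) = -2*2 = -4)
n = -⅚ (n = 5/(-2 + (5*0 - 4)) = 5/(-2 + (0 - 4)) = 5/(-2 - 4) = 5/(-6) = 5*(-⅙) = -⅚ ≈ -0.83333)
n*(48 - 18) = -5*(48 - 18)/6 = -⅚*30 = -25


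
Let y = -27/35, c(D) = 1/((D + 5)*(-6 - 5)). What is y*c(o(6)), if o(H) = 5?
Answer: 27/3850 ≈ 0.0070130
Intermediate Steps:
c(D) = 1/(-55 - 11*D) (c(D) = 1/((5 + D)*(-11)) = 1/(-55 - 11*D))
y = -27/35 (y = -27*1/35 = -27/35 ≈ -0.77143)
y*c(o(6)) = -(-27)/(35*(55 + 11*5)) = -(-27)/(35*(55 + 55)) = -(-27)/(35*110) = -27/35*(-1/110) = 27/3850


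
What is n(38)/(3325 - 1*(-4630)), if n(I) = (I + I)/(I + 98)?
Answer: 19/270470 ≈ 7.0248e-5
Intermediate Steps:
n(I) = 2*I/(98 + I) (n(I) = (2*I)/(98 + I) = 2*I/(98 + I))
n(38)/(3325 - 1*(-4630)) = (2*38/(98 + 38))/(3325 - 1*(-4630)) = (2*38/136)/(3325 + 4630) = (2*38*(1/136))/7955 = (19/34)*(1/7955) = 19/270470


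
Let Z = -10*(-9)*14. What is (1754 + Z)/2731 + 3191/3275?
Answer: 18585471/8944025 ≈ 2.0780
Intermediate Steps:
Z = 1260 (Z = 90*14 = 1260)
(1754 + Z)/2731 + 3191/3275 = (1754 + 1260)/2731 + 3191/3275 = 3014*(1/2731) + 3191*(1/3275) = 3014/2731 + 3191/3275 = 18585471/8944025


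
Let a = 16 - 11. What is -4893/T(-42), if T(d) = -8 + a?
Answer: 1631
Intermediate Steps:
a = 5
T(d) = -3 (T(d) = -8 + 5 = -3)
-4893/T(-42) = -4893/(-3) = -4893*(-⅓) = 1631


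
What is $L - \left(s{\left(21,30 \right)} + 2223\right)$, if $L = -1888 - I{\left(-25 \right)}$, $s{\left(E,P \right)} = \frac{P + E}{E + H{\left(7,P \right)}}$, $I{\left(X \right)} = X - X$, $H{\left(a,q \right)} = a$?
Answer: $- \frac{115159}{28} \approx -4112.8$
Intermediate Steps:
$I{\left(X \right)} = 0$
$s{\left(E,P \right)} = \frac{E + P}{7 + E}$ ($s{\left(E,P \right)} = \frac{P + E}{E + 7} = \frac{E + P}{7 + E}$)
$L = -1888$ ($L = -1888 - 0 = -1888 + 0 = -1888$)
$L - \left(s{\left(21,30 \right)} + 2223\right) = -1888 - \left(\frac{21 + 30}{7 + 21} + 2223\right) = -1888 - \left(\frac{1}{28} \cdot 51 + 2223\right) = -1888 - \left(\frac{51}{28} + 2223\right) = -1888 - \frac{62295}{28} = - \frac{115159}{28}$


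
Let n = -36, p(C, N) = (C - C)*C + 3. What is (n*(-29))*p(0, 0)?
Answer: 3132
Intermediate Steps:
p(C, N) = 3 (p(C, N) = 0*C + 3 = 0 + 3 = 3)
(n*(-29))*p(0, 0) = -36*(-29)*3 = 1044*3 = 3132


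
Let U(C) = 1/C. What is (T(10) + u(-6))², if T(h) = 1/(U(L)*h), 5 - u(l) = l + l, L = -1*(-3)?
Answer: 29929/100 ≈ 299.29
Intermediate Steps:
L = 3
U(C) = 1/C
u(l) = 5 - 2*l (u(l) = 5 - (l + l) = 5 - 2*l)
T(h) = 3/h (T(h) = 1/((1/3)*h) = 1/((⅓)*h) = 3/h)
(T(10) + u(-6))² = (3/10 + (5 - 2*(-6)))² = (3*(⅒) + (5 + 12))² = (3/10 + 17)² = (173/10)² = 29929/100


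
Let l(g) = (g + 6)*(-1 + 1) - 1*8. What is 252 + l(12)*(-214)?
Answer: 1964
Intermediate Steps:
l(g) = -8 (l(g) = (6 + g)*0 - 8 = 0 - 8 = -8)
252 + l(12)*(-214) = 252 - 8*(-214) = 252 + 1712 = 1964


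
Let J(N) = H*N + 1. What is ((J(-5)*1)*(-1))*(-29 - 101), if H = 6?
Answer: -3770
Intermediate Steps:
J(N) = 1 + 6*N (J(N) = 6*N + 1 = 1 + 6*N)
((J(-5)*1)*(-1))*(-29 - 101) = (((1 + 6*(-5))*1)*(-1))*(-29 - 101) = (((1 - 30)*1)*(-1))*(-130) = (-29*1*(-1))*(-130) = -29*(-1)*(-130) = 29*(-130) = -3770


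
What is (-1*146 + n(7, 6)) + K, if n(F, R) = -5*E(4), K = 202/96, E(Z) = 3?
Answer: -7627/48 ≈ -158.90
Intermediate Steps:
K = 101/48 (K = 202*(1/96) = 101/48 ≈ 2.1042)
n(F, R) = -15 (n(F, R) = -5*3 = -15)
(-1*146 + n(7, 6)) + K = (-1*146 - 15) + 101/48 = (-146 - 15) + 101/48 = -161 + 101/48 = -7627/48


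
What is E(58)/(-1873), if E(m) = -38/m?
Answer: 19/54317 ≈ 0.00034980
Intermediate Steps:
E(58)/(-1873) = -38/58/(-1873) = -38*1/58*(-1/1873) = -19/29*(-1/1873) = 19/54317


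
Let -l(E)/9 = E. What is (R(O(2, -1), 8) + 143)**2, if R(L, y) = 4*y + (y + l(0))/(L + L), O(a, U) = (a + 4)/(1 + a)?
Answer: 31329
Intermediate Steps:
l(E) = -9*E
O(a, U) = (4 + a)/(1 + a)
R(L, y) = 4*y + y/(2*L) (R(L, y) = 4*y + (y - 9*0)/(L + L) = 4*y + (y + 0)/((2*L)) = 4*y + y*(1/(2*L)) = 4*y + y/(2*L))
(R(O(2, -1), 8) + 143)**2 = ((4*8 + (1/2)*8/((4 + 2)/(1 + 2))) + 143)**2 = ((32 + (1/2)*8/(6/3)) + 143)**2 = ((32 + (1/2)*8/((1/3)*6)) + 143)**2 = ((32 + (1/2)*8/2) + 143)**2 = ((32 + (1/2)*8*(1/2)) + 143)**2 = ((32 + 2) + 143)**2 = (34 + 143)**2 = 177**2 = 31329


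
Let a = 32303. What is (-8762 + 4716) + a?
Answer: 28257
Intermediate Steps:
(-8762 + 4716) + a = (-8762 + 4716) + 32303 = -4046 + 32303 = 28257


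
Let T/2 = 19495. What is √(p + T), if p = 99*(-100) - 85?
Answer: √29005 ≈ 170.31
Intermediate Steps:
p = -9985 (p = -9900 - 85 = -9985)
T = 38990 (T = 2*19495 = 38990)
√(p + T) = √(-9985 + 38990) = √29005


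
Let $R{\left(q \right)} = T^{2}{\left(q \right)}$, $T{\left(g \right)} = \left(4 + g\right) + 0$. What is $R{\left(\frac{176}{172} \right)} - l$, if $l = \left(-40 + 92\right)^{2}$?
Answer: $- \frac{4953040}{1849} \approx -2678.8$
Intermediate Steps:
$T{\left(g \right)} = 4 + g$
$l = 2704$ ($l = 52^{2} = 2704$)
$R{\left(q \right)} = \left(4 + q\right)^{2}$
$R{\left(\frac{176}{172} \right)} - l = \left(4 + \frac{176}{172}\right)^{2} - 2704 = \left(4 + 176 \cdot \frac{1}{172}\right)^{2} - 2704 = \left(4 + \frac{44}{43}\right)^{2} - 2704 = \left(\frac{216}{43}\right)^{2} - 2704 = \frac{46656}{1849} - 2704 = - \frac{4953040}{1849}$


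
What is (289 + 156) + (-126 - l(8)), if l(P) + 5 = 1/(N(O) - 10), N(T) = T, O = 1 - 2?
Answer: 3565/11 ≈ 324.09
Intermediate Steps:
O = -1
l(P) = -56/11 (l(P) = -5 + 1/(-1 - 10) = -5 + 1/(-11) = -5 - 1/11 = -56/11)
(289 + 156) + (-126 - l(8)) = (289 + 156) + (-126 - 1*(-56/11)) = 445 + (-126 + 56/11) = 445 - 1330/11 = 3565/11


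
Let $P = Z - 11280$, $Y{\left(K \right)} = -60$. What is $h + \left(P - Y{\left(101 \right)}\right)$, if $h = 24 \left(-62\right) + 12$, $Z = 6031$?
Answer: $-6665$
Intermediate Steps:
$P = -5249$ ($P = 6031 - 11280 = -5249$)
$h = -1476$ ($h = -1488 + 12 = -1476$)
$h + \left(P - Y{\left(101 \right)}\right) = -1476 - 5189 = -6665$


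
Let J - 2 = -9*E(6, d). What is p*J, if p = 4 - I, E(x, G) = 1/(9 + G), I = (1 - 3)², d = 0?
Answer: 0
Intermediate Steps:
I = 4 (I = (-2)² = 4)
p = 0 (p = 4 - 1*4 = 4 - 4 = 0)
J = 1 (J = 2 - 9/(9 + 0) = 2 - 9/9 = 2 - 9*⅑ = 2 - 1 = 1)
p*J = 0*1 = 0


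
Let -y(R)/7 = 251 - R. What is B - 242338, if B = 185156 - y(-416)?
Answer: -52513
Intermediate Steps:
y(R) = -1757 + 7*R (y(R) = -7*(251 - R) = -1757 + 7*R)
B = 189825 (B = 185156 - (-1757 + 7*(-416)) = 185156 - (-1757 - 2912) = 185156 - 1*(-4669) = 185156 + 4669 = 189825)
B - 242338 = 189825 - 242338 = -52513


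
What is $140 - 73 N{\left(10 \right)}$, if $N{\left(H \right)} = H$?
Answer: $-590$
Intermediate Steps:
$140 - 73 N{\left(10 \right)} = 140 - 730 = -590$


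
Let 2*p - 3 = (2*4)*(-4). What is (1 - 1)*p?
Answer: 0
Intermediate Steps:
p = -29/2 (p = 3/2 + ((2*4)*(-4))/2 = 3/2 + (8*(-4))/2 = 3/2 + (½)*(-32) = 3/2 - 16 = -29/2 ≈ -14.500)
(1 - 1)*p = (1 - 1)*(-29/2) = 0*(-29/2) = 0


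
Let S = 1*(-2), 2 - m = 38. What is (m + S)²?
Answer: 1444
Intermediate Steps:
m = -36 (m = 2 - 1*38 = 2 - 38 = -36)
S = -2
(m + S)² = (-36 - 2)² = (-38)² = 1444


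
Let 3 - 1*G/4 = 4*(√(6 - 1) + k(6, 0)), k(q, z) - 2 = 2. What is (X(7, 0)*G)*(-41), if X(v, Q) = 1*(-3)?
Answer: -6396 - 1968*√5 ≈ -10797.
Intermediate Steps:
k(q, z) = 4 (k(q, z) = 2 + 2 = 4)
X(v, Q) = -3
G = -52 - 16*√5 (G = 12 - 16*(√(6 - 1) + 4) = 12 - 16*(√5 + 4) = 12 - 16*(4 + √5) = 12 - 4*(16 + 4*√5) = 12 + (-64 - 16*√5) = -52 - 16*√5 ≈ -87.777)
(X(7, 0)*G)*(-41) = -3*(-52 - 16*√5)*(-41) = (156 + 48*√5)*(-41) = -6396 - 1968*√5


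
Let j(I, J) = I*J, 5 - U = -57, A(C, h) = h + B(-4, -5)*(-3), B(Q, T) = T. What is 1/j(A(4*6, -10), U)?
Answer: 1/310 ≈ 0.0032258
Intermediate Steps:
A(C, h) = 15 + h (A(C, h) = h - 5*(-3) = h + 15 = 15 + h)
U = 62 (U = 5 - 1*(-57) = 5 + 57 = 62)
1/j(A(4*6, -10), U) = 1/((15 - 10)*62) = 1/(5*62) = 1/310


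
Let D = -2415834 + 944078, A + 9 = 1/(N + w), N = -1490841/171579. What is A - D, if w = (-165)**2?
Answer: 2290895592306259/1556582478 ≈ 1.4717e+6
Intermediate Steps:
N = -496947/57193 (N = -1490841*1/171579 = -496947/57193 ≈ -8.6889)
w = 27225
A = -14009185109/1556582478 (A = -9 + 1/(-496947/57193 + 27225) = -9 + 1/(1556582478/57193) = -9 + 57193/1556582478 = -14009185109/1556582478 ≈ -9.0000)
D = -1471756
A - D = -14009185109/1556582478 - 1*(-1471756) = -14009185109/1556582478 + 1471756 = 2290895592306259/1556582478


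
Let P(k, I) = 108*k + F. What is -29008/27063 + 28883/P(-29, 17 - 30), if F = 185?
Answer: -867147205/79754661 ≈ -10.873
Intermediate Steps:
P(k, I) = 185 + 108*k (P(k, I) = 108*k + 185 = 185 + 108*k)
-29008/27063 + 28883/P(-29, 17 - 30) = -29008/27063 + 28883/(185 + 108*(-29)) = -29008*1/27063 + 28883/(185 - 3132) = -29008/27063 + 28883/(-2947) = -29008/27063 + 28883*(-1/2947) = -29008/27063 - 28883/2947 = -867147205/79754661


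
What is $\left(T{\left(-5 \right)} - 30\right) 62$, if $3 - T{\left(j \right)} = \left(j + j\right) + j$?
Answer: $-744$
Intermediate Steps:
$T{\left(j \right)} = 3 - 3 j$ ($T{\left(j \right)} = 3 - \left(\left(j + j\right) + j\right) = 3 - \left(2 j + j\right) = 3 - 3 j$)
$\left(T{\left(-5 \right)} - 30\right) 62 = \left(\left(3 - -15\right) - 30\right) 62 = \left(\left(3 + 15\right) - 30\right) 62 = \left(18 - 30\right) 62 = \left(-12\right) 62 = -744$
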